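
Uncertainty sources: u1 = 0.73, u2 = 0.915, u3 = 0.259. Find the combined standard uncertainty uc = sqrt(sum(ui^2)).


uc = sqrt(0.73^2 + 0.915^2 + 0.259^2)
uc = sqrt(1.437206)
uc = 1.1988

1.1988


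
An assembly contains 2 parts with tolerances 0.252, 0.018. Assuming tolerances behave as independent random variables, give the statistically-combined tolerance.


RSS = sqrt(0.252^2 + 0.018^2)
= sqrt(0.063828)
= 0.2526

0.2526


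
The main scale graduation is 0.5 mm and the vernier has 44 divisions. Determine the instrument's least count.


LC = MSD / n_div
= 0.5 / 44
= 0.0114

0.0114


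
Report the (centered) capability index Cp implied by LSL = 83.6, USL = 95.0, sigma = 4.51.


Cp = (USL - LSL) / (6 * sigma)
= (95.0 - 83.6) / (6 * 4.51)
= 11.4000 / 27.0600
= 0.4213

0.4213


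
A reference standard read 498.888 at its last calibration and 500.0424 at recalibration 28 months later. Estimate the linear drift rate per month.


rate = (v2 - v1) / months
= (500.0424 - 498.888) / 28
= 1.1544 / 28
= 0.0412

0.0412


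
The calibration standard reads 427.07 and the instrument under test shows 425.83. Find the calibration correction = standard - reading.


Correction = standard - reading
= 427.07 - 425.83
= 1.2400

1.2400


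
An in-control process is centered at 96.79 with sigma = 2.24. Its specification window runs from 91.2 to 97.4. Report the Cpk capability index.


Cpu = (USL - mean) / (3*sigma) = (97.4 - 96.79) / (3*2.24) = 0.0908
Cpl = (mean - LSL) / (3*sigma) = (96.79 - 91.2) / (3*2.24) = 0.8318
Cpk = min(Cpu, Cpl) = 0.0908

0.0908


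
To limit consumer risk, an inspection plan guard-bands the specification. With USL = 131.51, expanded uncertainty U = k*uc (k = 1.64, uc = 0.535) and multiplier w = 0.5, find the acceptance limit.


U = k * uc = 1.64 * 0.535 = 0.8774
guard band g = w * U = 0.5 * 0.8774 = 0.4387
AL = USL - g = 131.51 - 0.4387
AL = 131.0713

131.0713


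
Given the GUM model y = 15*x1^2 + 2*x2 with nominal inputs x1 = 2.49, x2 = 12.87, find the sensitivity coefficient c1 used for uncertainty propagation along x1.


y = 15*x1^2 + 2*x2
dy/dx1 = 2*15*x1
Evaluate at x1 = 2.49: c1 = 30 * 2.49
c1 = 74.7000

74.7000


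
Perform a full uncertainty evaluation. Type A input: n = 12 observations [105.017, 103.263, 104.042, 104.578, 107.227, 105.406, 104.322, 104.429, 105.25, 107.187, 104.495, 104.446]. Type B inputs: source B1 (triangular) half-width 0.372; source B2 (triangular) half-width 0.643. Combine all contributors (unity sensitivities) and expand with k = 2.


mean = (105.017 + 103.263 + 104.042 + 104.578 + 107.227 + 105.406 + 104.322 + 104.429 + 105.25 + 107.187 + 104.495 + 104.446) / 12 = 104.9718333
s = sqrt(sum((x - mean)^2)/(n-1)) = 1.1840334
u_A = s / sqrt(n) = 1.1840334 / sqrt(12) = 0.341801
u_B1 = 0.372 / sqrt(6) = 0.15186836
u_B2 = 0.643 / sqrt(6) = 0.26250365
uc = sqrt(0.341801^2 + 0.15186836^2 + 0.26250365^2) = 0.45694648
U = k * uc = 2 * 0.45694648
U = 0.9139

0.9139


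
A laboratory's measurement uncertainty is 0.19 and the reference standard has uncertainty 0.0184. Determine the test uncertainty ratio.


TUR = u_lab / u_ref
= 0.19 / 0.0184
= 10.3261

10.3261


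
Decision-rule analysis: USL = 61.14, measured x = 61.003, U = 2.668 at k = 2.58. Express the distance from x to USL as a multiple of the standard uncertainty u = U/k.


u = U / k = 2.668 / 2.58 = 1.0341085
margin = |USL - x| = |61.14 - 61.003| = 0.137
z = margin / u = 0.137 / 1.0341085
z = 0.1325

0.1325


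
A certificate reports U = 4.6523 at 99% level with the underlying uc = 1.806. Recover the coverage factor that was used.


k = U / uc
k = 4.6523 / 1.806
k = 2.576

2.576


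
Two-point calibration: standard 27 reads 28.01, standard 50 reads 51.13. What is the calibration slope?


slope = (y2 - y1) / (x2 - x1)
= (51.13 - 28.01) / (50 - 27)
= 23.1200 / 23
= 1.0052

1.0052


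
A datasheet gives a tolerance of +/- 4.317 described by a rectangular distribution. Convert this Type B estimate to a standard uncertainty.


u_B = half_width / sqrt(3)
u_B = 4.317 / 1.7320508
u_B = 2.4924

2.4924


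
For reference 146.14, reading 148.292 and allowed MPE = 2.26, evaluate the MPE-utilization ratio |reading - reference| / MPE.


e = indication - reference = 148.292 - 146.14 = 2.1520
|e| = 2.1520
ratio = |e| / MPE = 2.1520 / 2.26
ratio = 0.9522

0.9522


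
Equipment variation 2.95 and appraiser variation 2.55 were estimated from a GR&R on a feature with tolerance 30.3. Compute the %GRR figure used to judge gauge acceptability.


GRR = sqrt(EV^2 + AV^2) = sqrt(2.95^2 + 2.55^2) = 3.8993589
%GRR = GRR / tol * 100 = 3.8993589 / 30.3 * 100
%GRR = 12.8692

12.8692


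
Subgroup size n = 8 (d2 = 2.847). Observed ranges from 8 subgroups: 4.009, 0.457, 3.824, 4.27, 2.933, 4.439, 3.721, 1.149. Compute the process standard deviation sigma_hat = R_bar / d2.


R_bar = (4.009 + 0.457 + 3.824 + 4.27 + 2.933 + 4.439 + 3.721 + 1.149) / 8
R_bar = 24.802 / 8 = 3.10025
sigma_hat = R_bar / d2 = 3.10025 / 2.847 = 1.0890

1.0890


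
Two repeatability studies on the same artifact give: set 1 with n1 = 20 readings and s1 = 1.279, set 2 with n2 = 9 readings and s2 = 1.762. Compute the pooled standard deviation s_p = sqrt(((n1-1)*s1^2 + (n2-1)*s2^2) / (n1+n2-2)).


s_p = sqrt(((n1-1)*s1^2 + (n2-1)*s2^2) / (n1+n2-2))
numerator = (20-1)*1.279^2 + (9-1)*1.762^2 = 31.080979 + 24.837152 = 55.918131
denominator = 20 + 9 - 2 = 27
s_p^2 = 55.918131 / 27 = 2.0710419
s_p = sqrt(2.0710419) = 1.4391

1.4391


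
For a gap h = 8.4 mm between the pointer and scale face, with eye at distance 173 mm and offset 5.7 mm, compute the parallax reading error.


error = h * offset / d
= 8.4 * 5.7 / 173
= 0.2768

0.2768


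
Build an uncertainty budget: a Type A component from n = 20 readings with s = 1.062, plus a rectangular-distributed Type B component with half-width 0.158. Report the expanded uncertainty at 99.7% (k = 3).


u_A = s / sqrt(n) = 1.062 / sqrt(20) = 0.23747042
u_B = half_width / sqrt(3) = 0.158 / sqrt(3) = 0.091221343
uc = sqrt(u_A^2 + u_B^2) = sqrt(0.23747042^2 + 0.091221343^2) = 0.25438855
U = k * uc = 3 * 0.25438855
U = 0.7632

0.7632


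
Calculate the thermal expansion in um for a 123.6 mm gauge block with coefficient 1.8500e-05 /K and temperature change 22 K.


dL = L * alpha * dT
= 123.6 * 1.8500e-05 * 22
= 0.0503052 mm
dL_um = 0.0503052 * 1000 = 50.3052 um

50.3052


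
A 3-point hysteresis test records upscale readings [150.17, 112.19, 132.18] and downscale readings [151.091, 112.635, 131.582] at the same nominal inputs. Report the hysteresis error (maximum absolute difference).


|150.17 - 151.091| = 0.9210
|112.19 - 112.635| = 0.4450
|132.18 - 131.582| = 0.5980
hysteresis = max(diffs) = 0.9210

0.9210


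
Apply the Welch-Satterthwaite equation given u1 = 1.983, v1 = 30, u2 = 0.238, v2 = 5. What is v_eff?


uc = sqrt(u1^2 + u2^2) = sqrt(1.983^2 + 0.238^2) = 1.9972313
v_eff = uc^4 / (u1^4/v1 + u2^4/v2)
= 1.9972313^4 / (1.983^4/30 + 0.238^4/5)
= 15.911585 / 0.5160716
v_eff = 30.8321

30.8321


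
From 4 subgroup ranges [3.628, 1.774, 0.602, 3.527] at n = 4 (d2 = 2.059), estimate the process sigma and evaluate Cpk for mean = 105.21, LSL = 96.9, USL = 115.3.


R_bar = (3.628 + 1.774 + 0.602 + 3.527) / 4 = 2.38275
sigma = R_bar / d2 = 2.38275 / 2.059 = 1.1572365
Cp = (USL - LSL)/(6*sigma) = (115.3 - 96.9)/(6*1.1572365) = 2.6500
Cpu = (115.3 - 105.21)/(3*1.1572365) = 2.9063
Cpl = (105.21 - 96.9)/(3*1.1572365) = 2.3936
Cpk = min(Cpu, Cpl) = 2.3936

2.3936


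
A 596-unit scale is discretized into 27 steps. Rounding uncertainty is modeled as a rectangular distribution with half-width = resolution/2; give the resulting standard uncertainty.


resolution = range / divisions
resolution = 596 / 27 = 22.074074
u_res = resolution / (2*sqrt(3))
u_res = 22.074074 / 3.4641016
u_res = 6.3722

6.3722


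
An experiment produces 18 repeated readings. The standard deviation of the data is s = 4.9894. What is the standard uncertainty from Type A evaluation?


u_A = s / sqrt(n)
u_A = 4.9894 / sqrt(18)
u_A = 4.9894 / 4.2426407
u_A = 1.1760

1.1760


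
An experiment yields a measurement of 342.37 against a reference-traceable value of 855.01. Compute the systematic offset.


Systematic error = measured - true
= 342.37 - 855.01
= -512.6400

-512.6400


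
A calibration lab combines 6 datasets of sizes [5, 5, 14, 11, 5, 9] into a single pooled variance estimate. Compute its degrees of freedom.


nu = sum_i (n_i - 1)
nu = ((5 - 1) + (5 - 1) + (14 - 1) + (11 - 1) + (5 - 1) + (9 - 1))
nu = 4 + 4 + 13 + 10 + 4 + 8
nu = 43

43


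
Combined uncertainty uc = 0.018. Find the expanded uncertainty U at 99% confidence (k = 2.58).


U = k * uc
U = 2.58 * 0.018
U = 0.0464

0.0464


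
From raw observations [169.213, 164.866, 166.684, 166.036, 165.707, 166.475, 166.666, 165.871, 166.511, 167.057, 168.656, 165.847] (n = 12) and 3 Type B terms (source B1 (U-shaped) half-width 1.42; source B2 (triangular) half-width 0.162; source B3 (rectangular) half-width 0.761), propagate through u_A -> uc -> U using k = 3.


mean = (169.213 + 164.866 + 166.684 + 166.036 + 165.707 + 166.475 + 166.666 + 165.871 + 166.511 + 167.057 + 168.656 + 165.847) / 12 = 166.6324167
s = sqrt(sum((x - mean)^2)/(n-1)) = 1.2249992
u_A = s / sqrt(n) = 1.2249992 / sqrt(12) = 0.35362681
u_B1 = 1.42 / sqrt(2) = 1.0040916
u_B2 = 0.162 / sqrt(6) = 0.066136223
u_B3 = 0.761 / sqrt(3) = 0.43936355
uc = sqrt(0.35362681^2 + 1.0040916^2 + 0.066136223^2 + 0.43936355^2) = 1.1535451
U = k * uc = 3 * 1.1535451
U = 3.4606

3.4606


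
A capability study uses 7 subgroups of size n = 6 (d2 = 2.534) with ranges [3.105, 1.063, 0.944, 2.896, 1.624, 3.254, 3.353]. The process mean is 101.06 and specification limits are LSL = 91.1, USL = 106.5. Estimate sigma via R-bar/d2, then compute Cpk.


R_bar = (3.105 + 1.063 + 0.944 + 2.896 + 1.624 + 3.254 + 3.353) / 7 = 2.3198571
sigma = R_bar / d2 = 2.3198571 / 2.534 = 0.91549215
Cp = (USL - LSL)/(6*sigma) = (106.5 - 91.1)/(6*0.91549215) = 2.8036
Cpu = (106.5 - 101.06)/(3*0.91549215) = 1.9807
Cpl = (101.06 - 91.1)/(3*0.91549215) = 3.6265
Cpk = min(Cpu, Cpl) = 1.9807

1.9807


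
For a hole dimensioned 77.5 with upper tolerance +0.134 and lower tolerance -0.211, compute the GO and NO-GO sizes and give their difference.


GO = nominal - lower_tol (smallest hole = maximum material condition)
GO = 77.5 - 0.211 = 77.289
NO-GO = nominal + upper_tol (largest hole = least material condition)
NO-GO = 77.5 + 0.134 = 77.634
spread = NO-GO - GO = 77.634 - 77.289 = 0.3450

0.3450


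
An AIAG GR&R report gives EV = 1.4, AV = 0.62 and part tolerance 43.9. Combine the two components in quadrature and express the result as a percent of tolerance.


GRR = sqrt(EV^2 + AV^2) = sqrt(1.4^2 + 0.62^2) = 1.5311434
%GRR = GRR / tol * 100 = 1.5311434 / 43.9 * 100
%GRR = 3.4878

3.4878


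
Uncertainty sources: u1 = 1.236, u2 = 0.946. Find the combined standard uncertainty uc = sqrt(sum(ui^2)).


uc = sqrt(1.236^2 + 0.946^2)
uc = sqrt(2.422612)
uc = 1.5565

1.5565


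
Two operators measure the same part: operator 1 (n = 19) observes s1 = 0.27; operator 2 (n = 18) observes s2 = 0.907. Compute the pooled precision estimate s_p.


s_p = sqrt(((n1-1)*s1^2 + (n2-1)*s2^2) / (n1+n2-2))
numerator = (19-1)*0.27^2 + (18-1)*0.907^2 = 1.3122 + 13.985033 = 15.297233
denominator = 19 + 18 - 2 = 35
s_p^2 = 15.297233 / 35 = 0.4370638
s_p = sqrt(0.4370638) = 0.6611

0.6611


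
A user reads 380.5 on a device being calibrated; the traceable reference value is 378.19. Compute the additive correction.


Correction = standard - reading
= 378.19 - 380.5
= -2.3100

-2.3100


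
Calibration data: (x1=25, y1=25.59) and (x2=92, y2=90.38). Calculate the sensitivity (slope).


slope = (y2 - y1) / (x2 - x1)
= (90.38 - 25.59) / (92 - 25)
= 64.7900 / 67
= 0.9670

0.9670


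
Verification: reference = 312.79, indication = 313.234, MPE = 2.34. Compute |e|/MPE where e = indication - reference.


e = indication - reference = 313.234 - 312.79 = 0.4440
|e| = 0.4440
ratio = |e| / MPE = 0.4440 / 2.34
ratio = 0.1897

0.1897


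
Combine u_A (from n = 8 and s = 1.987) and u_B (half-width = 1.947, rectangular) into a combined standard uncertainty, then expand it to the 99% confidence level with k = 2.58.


u_A = s / sqrt(n) = 1.987 / sqrt(8) = 0.70251059
u_B = half_width / sqrt(3) = 1.947 / sqrt(3) = 1.124101
uc = sqrt(u_A^2 + u_B^2) = sqrt(0.70251059^2 + 1.124101^2) = 1.3255656
U = k * uc = 2.58 * 1.3255656
U = 3.4200

3.4200


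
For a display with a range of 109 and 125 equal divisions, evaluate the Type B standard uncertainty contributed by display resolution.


resolution = range / divisions
resolution = 109 / 125 = 0.872
u_res = resolution / (2*sqrt(3))
u_res = 0.872 / 3.4641016
u_res = 0.2517

0.2517


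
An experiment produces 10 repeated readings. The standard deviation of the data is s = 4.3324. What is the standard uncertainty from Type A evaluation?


u_A = s / sqrt(n)
u_A = 4.3324 / sqrt(10)
u_A = 4.3324 / 3.1622777
u_A = 1.3700

1.3700


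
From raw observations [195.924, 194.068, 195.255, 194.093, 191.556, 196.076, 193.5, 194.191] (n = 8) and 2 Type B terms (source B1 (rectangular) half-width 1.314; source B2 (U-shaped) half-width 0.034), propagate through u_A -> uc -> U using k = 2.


mean = (195.924 + 194.068 + 195.255 + 194.093 + 191.556 + 196.076 + 193.5 + 194.191) / 8 = 194.332875
s = sqrt(sum((x - mean)^2)/(n-1)) = 1.4625331
u_A = s / sqrt(n) = 1.4625331 / sqrt(8) = 0.51708354
u_B1 = 1.314 / sqrt(3) = 0.75863825
u_B2 = 0.034 / sqrt(2) = 0.024041631
uc = sqrt(0.51708354^2 + 0.75863825^2 + 0.024041631^2) = 0.9184146
U = k * uc = 2 * 0.9184146
U = 1.8368

1.8368


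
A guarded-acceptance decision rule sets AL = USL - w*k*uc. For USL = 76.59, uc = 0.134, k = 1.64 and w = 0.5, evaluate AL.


U = k * uc = 1.64 * 0.134 = 0.21976
guard band g = w * U = 0.5 * 0.21976 = 0.10988
AL = USL - g = 76.59 - 0.10988
AL = 76.4801

76.4801


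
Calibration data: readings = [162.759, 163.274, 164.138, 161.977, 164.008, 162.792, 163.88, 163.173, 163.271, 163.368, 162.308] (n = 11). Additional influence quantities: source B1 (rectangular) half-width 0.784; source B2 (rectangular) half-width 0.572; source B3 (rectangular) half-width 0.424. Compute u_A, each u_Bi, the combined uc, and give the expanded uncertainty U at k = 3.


mean = (162.759 + 163.274 + 164.138 + 161.977 + 164.008 + 162.792 + 163.88 + 163.173 + 163.271 + 163.368 + 162.308) / 11 = 163.1770909
s = sqrt(sum((x - mean)^2)/(n-1)) = 0.68418878
u_A = s / sqrt(n) = 0.68418878 / sqrt(11) = 0.20629068
u_B1 = 0.784 / sqrt(3) = 0.45264261
u_B2 = 0.572 / sqrt(3) = 0.33024435
u_B3 = 0.424 / sqrt(3) = 0.24479651
uc = sqrt(0.20629068^2 + 0.45264261^2 + 0.33024435^2 + 0.24479651^2) = 0.6453122
U = k * uc = 3 * 0.6453122
U = 1.9359

1.9359


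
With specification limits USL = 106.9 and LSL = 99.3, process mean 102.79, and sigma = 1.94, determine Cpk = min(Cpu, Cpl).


Cpu = (USL - mean) / (3*sigma) = (106.9 - 102.79) / (3*1.94) = 0.7062
Cpl = (mean - LSL) / (3*sigma) = (102.79 - 99.3) / (3*1.94) = 0.5997
Cpk = min(Cpu, Cpl) = 0.5997

0.5997


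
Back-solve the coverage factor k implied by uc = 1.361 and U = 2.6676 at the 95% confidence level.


k = U / uc
k = 2.6676 / 1.361
k = 1.96

1.96


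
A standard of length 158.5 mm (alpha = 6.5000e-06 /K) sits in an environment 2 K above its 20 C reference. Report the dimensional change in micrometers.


dL = L * alpha * dT
= 158.5 * 6.5000e-06 * 2
= 0.0020605 mm
dL_um = 0.0020605 * 1000 = 2.0605 um

2.0605


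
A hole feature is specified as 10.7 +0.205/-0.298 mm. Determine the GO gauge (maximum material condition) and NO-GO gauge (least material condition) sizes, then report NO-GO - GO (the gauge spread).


GO = nominal - lower_tol (smallest hole = maximum material condition)
GO = 10.7 - 0.298 = 10.402
NO-GO = nominal + upper_tol (largest hole = least material condition)
NO-GO = 10.7 + 0.205 = 10.905
spread = NO-GO - GO = 10.905 - 10.402 = 0.5030

0.5030


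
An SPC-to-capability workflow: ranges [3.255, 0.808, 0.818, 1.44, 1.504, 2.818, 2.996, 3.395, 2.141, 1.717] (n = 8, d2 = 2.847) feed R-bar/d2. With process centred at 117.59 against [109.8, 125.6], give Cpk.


R_bar = (3.255 + 0.808 + 0.818 + 1.44 + 1.504 + 2.818 + 2.996 + 3.395 + 2.141 + 1.717) / 10 = 2.0892
sigma = R_bar / d2 = 2.0892 / 2.847 = 0.73382508
Cp = (USL - LSL)/(6*sigma) = (125.6 - 109.8)/(6*0.73382508) = 3.5885
Cpu = (125.6 - 117.59)/(3*0.73382508) = 3.6385
Cpl = (117.59 - 109.8)/(3*0.73382508) = 3.5385
Cpk = min(Cpu, Cpl) = 3.5385

3.5385


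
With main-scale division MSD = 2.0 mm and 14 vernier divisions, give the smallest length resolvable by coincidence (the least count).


LC = MSD / n_div
= 2.0 / 14
= 0.1429

0.1429


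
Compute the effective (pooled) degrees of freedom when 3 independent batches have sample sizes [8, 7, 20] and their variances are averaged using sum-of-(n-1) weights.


nu = sum_i (n_i - 1)
nu = ((8 - 1) + (7 - 1) + (20 - 1))
nu = 7 + 6 + 19
nu = 32

32


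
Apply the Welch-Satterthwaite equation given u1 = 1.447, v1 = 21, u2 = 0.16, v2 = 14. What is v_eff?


uc = sqrt(u1^2 + u2^2) = sqrt(1.447^2 + 0.16^2) = 1.455819
v_eff = uc^4 / (u1^4/v1 + u2^4/v2)
= 1.455819^4 / (1.447^4/21 + 0.16^4/14)
= 4.4918943 / 0.20881044
v_eff = 21.5118

21.5118


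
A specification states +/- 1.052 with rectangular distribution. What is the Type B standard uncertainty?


u_B = half_width / sqrt(3)
u_B = 1.052 / 1.7320508
u_B = 0.6074

0.6074


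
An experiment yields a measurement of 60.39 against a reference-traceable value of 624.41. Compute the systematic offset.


Systematic error = measured - true
= 60.39 - 624.41
= -564.0200

-564.0200


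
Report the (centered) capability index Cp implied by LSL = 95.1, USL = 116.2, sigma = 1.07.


Cp = (USL - LSL) / (6 * sigma)
= (116.2 - 95.1) / (6 * 1.07)
= 21.1000 / 6.4200
= 3.2866

3.2866


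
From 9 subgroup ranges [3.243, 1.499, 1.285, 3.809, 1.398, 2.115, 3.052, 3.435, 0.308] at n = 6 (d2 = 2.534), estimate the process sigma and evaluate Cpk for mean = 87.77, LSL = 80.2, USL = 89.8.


R_bar = (3.243 + 1.499 + 1.285 + 3.809 + 1.398 + 2.115 + 3.052 + 3.435 + 0.308) / 9 = 2.2382222
sigma = R_bar / d2 = 2.2382222 / 2.534 = 0.88327632
Cp = (USL - LSL)/(6*sigma) = (89.8 - 80.2)/(6*0.88327632) = 1.8114
Cpu = (89.8 - 87.77)/(3*0.88327632) = 0.7661
Cpl = (87.77 - 80.2)/(3*0.88327632) = 2.8568
Cpk = min(Cpu, Cpl) = 0.7661

0.7661


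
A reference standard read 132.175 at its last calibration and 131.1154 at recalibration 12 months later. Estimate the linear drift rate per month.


rate = (v2 - v1) / months
= (131.1154 - 132.175) / 12
= -1.0596 / 12
= -0.0883

-0.0883


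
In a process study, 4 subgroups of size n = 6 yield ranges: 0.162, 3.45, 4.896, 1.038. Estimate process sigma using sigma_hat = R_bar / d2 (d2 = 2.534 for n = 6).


R_bar = (0.162 + 3.45 + 4.896 + 1.038) / 4
R_bar = 9.546 / 4 = 2.3865
sigma_hat = R_bar / d2 = 2.3865 / 2.534 = 0.9418

0.9418


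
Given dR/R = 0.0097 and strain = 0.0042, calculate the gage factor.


GF = (dR/R) / epsilon
= 0.0097 / 0.0042
= 2.3095

2.3095


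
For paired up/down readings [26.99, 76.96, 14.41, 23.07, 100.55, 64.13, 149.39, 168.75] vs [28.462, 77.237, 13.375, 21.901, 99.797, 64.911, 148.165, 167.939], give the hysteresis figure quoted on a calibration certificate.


|26.99 - 28.462| = 1.4720
|76.96 - 77.237| = 0.2770
|14.41 - 13.375| = 1.0350
|23.07 - 21.901| = 1.1690
|100.55 - 99.797| = 0.7530
|64.13 - 64.911| = 0.7810
|149.39 - 148.165| = 1.2250
|168.75 - 167.939| = 0.8110
hysteresis = max(diffs) = 1.4720

1.4720


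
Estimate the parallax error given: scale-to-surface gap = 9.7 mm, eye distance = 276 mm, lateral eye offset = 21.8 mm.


error = h * offset / d
= 9.7 * 21.8 / 276
= 0.7662

0.7662


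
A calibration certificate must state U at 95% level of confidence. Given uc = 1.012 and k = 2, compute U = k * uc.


U = k * uc
U = 2 * 1.012
U = 2.0240

2.0240


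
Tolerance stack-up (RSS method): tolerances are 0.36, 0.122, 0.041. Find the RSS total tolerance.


RSS = sqrt(0.36^2 + 0.122^2 + 0.041^2)
= sqrt(0.146165)
= 0.3823

0.3823


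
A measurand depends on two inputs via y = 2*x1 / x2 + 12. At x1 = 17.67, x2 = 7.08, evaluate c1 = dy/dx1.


y = 2*x1 / x2 + 12
dy/dx1 = 2/x2
Evaluate at x2 = 7.08: c1 = 2 / 7.08
c1 = 0.2825

0.2825


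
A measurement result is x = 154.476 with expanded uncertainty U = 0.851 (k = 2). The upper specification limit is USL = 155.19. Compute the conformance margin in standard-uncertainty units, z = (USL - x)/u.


u = U / k = 0.851 / 2 = 0.4255
margin = |USL - x| = |155.19 - 154.476| = 0.714
z = margin / u = 0.714 / 0.4255
z = 1.6780

1.6780


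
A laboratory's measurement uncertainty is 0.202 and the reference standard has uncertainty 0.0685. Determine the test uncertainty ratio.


TUR = u_lab / u_ref
= 0.202 / 0.0685
= 2.9489

2.9489


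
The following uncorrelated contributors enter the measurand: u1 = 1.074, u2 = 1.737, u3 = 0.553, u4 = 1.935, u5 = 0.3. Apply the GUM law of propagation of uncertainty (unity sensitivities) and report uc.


uc = sqrt(1.074^2 + 1.737^2 + 0.553^2 + 1.935^2 + 0.3^2)
uc = sqrt(8.310679)
uc = 2.8828

2.8828


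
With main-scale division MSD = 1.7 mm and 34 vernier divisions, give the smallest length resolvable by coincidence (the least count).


LC = MSD / n_div
= 1.7 / 34
= 0.0500

0.0500


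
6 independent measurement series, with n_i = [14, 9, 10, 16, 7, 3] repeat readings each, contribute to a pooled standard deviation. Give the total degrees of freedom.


nu = sum_i (n_i - 1)
nu = ((14 - 1) + (9 - 1) + (10 - 1) + (16 - 1) + (7 - 1) + (3 - 1))
nu = 13 + 8 + 9 + 15 + 6 + 2
nu = 53

53


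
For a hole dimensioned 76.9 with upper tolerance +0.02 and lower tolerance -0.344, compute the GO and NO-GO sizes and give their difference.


GO = nominal - lower_tol (smallest hole = maximum material condition)
GO = 76.9 - 0.344 = 76.556
NO-GO = nominal + upper_tol (largest hole = least material condition)
NO-GO = 76.9 + 0.02 = 76.92
spread = NO-GO - GO = 76.92 - 76.556 = 0.3640

0.3640


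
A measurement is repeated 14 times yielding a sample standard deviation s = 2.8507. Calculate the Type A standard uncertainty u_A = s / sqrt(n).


u_A = s / sqrt(n)
u_A = 2.8507 / sqrt(14)
u_A = 2.8507 / 3.7416574
u_A = 0.7619

0.7619


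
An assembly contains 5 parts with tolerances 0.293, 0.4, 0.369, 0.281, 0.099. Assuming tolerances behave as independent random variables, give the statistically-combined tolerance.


RSS = sqrt(0.293^2 + 0.4^2 + 0.369^2 + 0.281^2 + 0.099^2)
= sqrt(0.470772)
= 0.6861

0.6861


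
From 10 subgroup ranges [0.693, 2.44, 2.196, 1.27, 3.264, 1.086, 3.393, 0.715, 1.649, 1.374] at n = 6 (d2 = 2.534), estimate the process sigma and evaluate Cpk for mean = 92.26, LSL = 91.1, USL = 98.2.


R_bar = (0.693 + 2.44 + 2.196 + 1.27 + 3.264 + 1.086 + 3.393 + 0.715 + 1.649 + 1.374) / 10 = 1.808
sigma = R_bar / d2 = 1.808 / 2.534 = 0.71349645
Cp = (USL - LSL)/(6*sigma) = (98.2 - 91.1)/(6*0.71349645) = 1.6585
Cpu = (98.2 - 92.26)/(3*0.71349645) = 2.7751
Cpl = (92.26 - 91.1)/(3*0.71349645) = 0.5419
Cpk = min(Cpu, Cpl) = 0.5419

0.5419


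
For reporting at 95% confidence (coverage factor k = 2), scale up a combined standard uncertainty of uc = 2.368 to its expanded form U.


U = k * uc
U = 2 * 2.368
U = 4.7360

4.7360


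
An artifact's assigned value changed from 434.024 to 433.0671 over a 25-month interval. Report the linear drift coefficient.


rate = (v2 - v1) / months
= (433.0671 - 434.024) / 25
= -0.9569 / 25
= -0.0383

-0.0383


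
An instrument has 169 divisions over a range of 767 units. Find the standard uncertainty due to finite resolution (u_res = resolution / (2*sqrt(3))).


resolution = range / divisions
resolution = 767 / 169 = 4.5384615
u_res = resolution / (2*sqrt(3))
u_res = 4.5384615 / 3.4641016
u_res = 1.3101

1.3101


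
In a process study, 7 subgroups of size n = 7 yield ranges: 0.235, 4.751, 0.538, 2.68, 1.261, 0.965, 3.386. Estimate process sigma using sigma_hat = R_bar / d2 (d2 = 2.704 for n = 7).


R_bar = (0.235 + 4.751 + 0.538 + 2.68 + 1.261 + 0.965 + 3.386) / 7
R_bar = 13.816 / 7 = 1.9737143
sigma_hat = R_bar / d2 = 1.9737143 / 2.704 = 0.7299

0.7299


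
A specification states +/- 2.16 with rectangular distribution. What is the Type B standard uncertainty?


u_B = half_width / sqrt(3)
u_B = 2.16 / 1.7320508
u_B = 1.2471

1.2471


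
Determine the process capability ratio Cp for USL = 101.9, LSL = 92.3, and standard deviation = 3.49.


Cp = (USL - LSL) / (6 * sigma)
= (101.9 - 92.3) / (6 * 3.49)
= 9.6000 / 20.9400
= 0.4585

0.4585


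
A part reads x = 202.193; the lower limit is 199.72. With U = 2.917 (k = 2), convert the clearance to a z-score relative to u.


u = U / k = 2.917 / 2 = 1.4585
margin = |LSL - x| = |199.72 - 202.193| = 2.473
z = margin / u = 2.473 / 1.4585
z = 1.6956

1.6956


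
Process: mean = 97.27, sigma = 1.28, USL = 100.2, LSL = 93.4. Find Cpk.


Cpu = (USL - mean) / (3*sigma) = (100.2 - 97.27) / (3*1.28) = 0.7630
Cpl = (mean - LSL) / (3*sigma) = (97.27 - 93.4) / (3*1.28) = 1.0078
Cpk = min(Cpu, Cpl) = 0.7630

0.7630


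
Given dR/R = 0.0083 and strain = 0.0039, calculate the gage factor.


GF = (dR/R) / epsilon
= 0.0083 / 0.0039
= 2.1282

2.1282


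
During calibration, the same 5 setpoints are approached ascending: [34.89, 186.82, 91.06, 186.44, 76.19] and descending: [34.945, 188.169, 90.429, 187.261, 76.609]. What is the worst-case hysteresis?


|34.89 - 34.945| = 0.0550
|186.82 - 188.169| = 1.3490
|91.06 - 90.429| = 0.6310
|186.44 - 187.261| = 0.8210
|76.19 - 76.609| = 0.4190
hysteresis = max(diffs) = 1.3490

1.3490


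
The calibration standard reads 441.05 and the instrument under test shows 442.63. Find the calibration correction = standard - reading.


Correction = standard - reading
= 441.05 - 442.63
= -1.5800

-1.5800


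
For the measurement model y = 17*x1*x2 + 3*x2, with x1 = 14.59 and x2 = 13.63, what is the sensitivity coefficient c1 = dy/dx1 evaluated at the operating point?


y = 17*x1*x2 + 3*x2
dy/dx1 = 17*x2
Evaluate at x2 = 13.63: c1 = 17 * 13.63
c1 = 231.7100

231.7100


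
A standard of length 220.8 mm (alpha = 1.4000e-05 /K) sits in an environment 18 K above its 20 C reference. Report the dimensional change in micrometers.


dL = L * alpha * dT
= 220.8 * 1.4000e-05 * 18
= 0.0556416 mm
dL_um = 0.0556416 * 1000 = 55.6416 um

55.6416


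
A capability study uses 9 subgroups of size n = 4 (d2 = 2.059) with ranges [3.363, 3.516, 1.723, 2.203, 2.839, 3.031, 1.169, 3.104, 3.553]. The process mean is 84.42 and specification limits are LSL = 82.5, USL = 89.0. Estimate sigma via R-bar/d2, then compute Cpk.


R_bar = (3.363 + 3.516 + 1.723 + 2.203 + 2.839 + 3.031 + 1.169 + 3.104 + 3.553) / 9 = 2.7223333
sigma = R_bar / d2 = 2.7223333 / 2.059 = 1.3221628
Cp = (USL - LSL)/(6*sigma) = (89.0 - 82.5)/(6*1.3221628) = 0.8194
Cpu = (89.0 - 84.42)/(3*1.3221628) = 1.1547
Cpl = (84.42 - 82.5)/(3*1.3221628) = 0.4841
Cpk = min(Cpu, Cpl) = 0.4841

0.4841


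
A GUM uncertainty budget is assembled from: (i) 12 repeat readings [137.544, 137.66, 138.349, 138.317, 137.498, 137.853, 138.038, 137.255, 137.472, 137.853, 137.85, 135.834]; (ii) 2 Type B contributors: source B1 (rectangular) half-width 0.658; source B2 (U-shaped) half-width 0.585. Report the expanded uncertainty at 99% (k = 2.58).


mean = (137.544 + 137.66 + 138.349 + 138.317 + 137.498 + 137.853 + 138.038 + 137.255 + 137.472 + 137.853 + 137.85 + 135.834) / 12 = 137.6269167
s = sqrt(sum((x - mean)^2)/(n-1)) = 0.65505468
u_A = s / sqrt(n) = 0.65505468 / sqrt(12) = 0.189098
u_B1 = 0.658 / sqrt(3) = 0.37989648
u_B2 = 0.585 / sqrt(2) = 0.41365747
uc = sqrt(0.189098^2 + 0.37989648^2 + 0.41365747^2) = 0.59261445
U = k * uc = 2.58 * 0.59261445
U = 1.5289

1.5289


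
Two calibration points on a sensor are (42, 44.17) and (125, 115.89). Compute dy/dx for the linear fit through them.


slope = (y2 - y1) / (x2 - x1)
= (115.89 - 44.17) / (125 - 42)
= 71.7200 / 83
= 0.8641

0.8641


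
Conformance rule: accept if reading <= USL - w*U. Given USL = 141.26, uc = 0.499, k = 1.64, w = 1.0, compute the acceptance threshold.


U = k * uc = 1.64 * 0.499 = 0.81836
guard band g = w * U = 1.0 * 0.81836 = 0.81836
AL = USL - g = 141.26 - 0.81836
AL = 140.4416

140.4416


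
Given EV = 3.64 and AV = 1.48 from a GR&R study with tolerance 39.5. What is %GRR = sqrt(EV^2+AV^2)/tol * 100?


GRR = sqrt(EV^2 + AV^2) = sqrt(3.64^2 + 1.48^2) = 3.9293765
%GRR = GRR / tol * 100 = 3.9293765 / 39.5 * 100
%GRR = 9.9478

9.9478


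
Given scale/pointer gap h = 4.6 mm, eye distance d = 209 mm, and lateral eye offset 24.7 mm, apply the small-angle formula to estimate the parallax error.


error = h * offset / d
= 4.6 * 24.7 / 209
= 0.5436

0.5436


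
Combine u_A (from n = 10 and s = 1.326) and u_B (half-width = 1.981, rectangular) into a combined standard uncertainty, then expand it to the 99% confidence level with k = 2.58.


u_A = s / sqrt(n) = 1.326 / sqrt(10) = 0.41931802
u_B = half_width / sqrt(3) = 1.981 / sqrt(3) = 1.1437309
uc = sqrt(u_A^2 + u_B^2) = sqrt(0.41931802^2 + 1.1437309^2) = 1.218174
U = k * uc = 2.58 * 1.218174
U = 3.1429

3.1429


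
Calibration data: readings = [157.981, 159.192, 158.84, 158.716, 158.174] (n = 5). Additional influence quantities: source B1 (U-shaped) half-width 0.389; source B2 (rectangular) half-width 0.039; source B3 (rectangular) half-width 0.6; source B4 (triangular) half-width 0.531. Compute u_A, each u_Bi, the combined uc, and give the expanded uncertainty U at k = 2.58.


mean = (157.981 + 159.192 + 158.84 + 158.716 + 158.174) / 5 = 158.5806
s = sqrt(sum((x - mean)^2)/(n-1)) = 0.49605322
u_A = s / sqrt(n) = 0.49605322 / sqrt(5) = 0.22184174
u_B1 = 0.389 / sqrt(2) = 0.27506454
u_B2 = 0.039 / sqrt(3) = 0.02251666
u_B3 = 0.6 / sqrt(3) = 0.34641016
u_B4 = 0.531 / sqrt(6) = 0.21677984
uc = sqrt(0.22184174^2 + 0.27506454^2 + 0.02251666^2 + 0.34641016^2 + 0.21677984^2) = 0.54071689
U = k * uc = 2.58 * 0.54071689
U = 1.3950

1.3950


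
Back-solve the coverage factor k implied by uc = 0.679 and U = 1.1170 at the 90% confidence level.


k = U / uc
k = 1.1170 / 0.679
k = 1.645

1.645


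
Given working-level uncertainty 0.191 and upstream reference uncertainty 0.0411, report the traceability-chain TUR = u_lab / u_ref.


TUR = u_lab / u_ref
= 0.191 / 0.0411
= 4.6472

4.6472


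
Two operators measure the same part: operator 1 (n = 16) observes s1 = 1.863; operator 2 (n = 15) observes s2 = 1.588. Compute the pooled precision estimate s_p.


s_p = sqrt(((n1-1)*s1^2 + (n2-1)*s2^2) / (n1+n2-2))
numerator = (16-1)*1.863^2 + (15-1)*1.588^2 = 52.061535 + 35.304416 = 87.365951
denominator = 16 + 15 - 2 = 29
s_p^2 = 87.365951 / 29 = 3.012619
s_p = sqrt(3.012619) = 1.7357

1.7357


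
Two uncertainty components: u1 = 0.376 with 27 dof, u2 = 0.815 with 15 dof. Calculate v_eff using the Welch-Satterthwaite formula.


uc = sqrt(u1^2 + u2^2) = sqrt(0.376^2 + 0.815^2) = 0.89755278
v_eff = uc^4 / (u1^4/v1 + u2^4/v2)
= 0.89755278^4 / (0.376^4/27 + 0.815^4/15)
= 0.64899296 / 0.030153256
v_eff = 21.5231

21.5231


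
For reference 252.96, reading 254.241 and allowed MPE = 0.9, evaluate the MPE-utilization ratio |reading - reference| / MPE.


e = indication - reference = 254.241 - 252.96 = 1.2810
|e| = 1.2810
ratio = |e| / MPE = 1.2810 / 0.9
ratio = 1.4233

1.4233


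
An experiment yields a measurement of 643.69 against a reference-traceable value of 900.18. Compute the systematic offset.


Systematic error = measured - true
= 643.69 - 900.18
= -256.4900

-256.4900


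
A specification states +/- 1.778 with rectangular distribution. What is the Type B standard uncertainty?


u_B = half_width / sqrt(3)
u_B = 1.778 / 1.7320508
u_B = 1.0265

1.0265


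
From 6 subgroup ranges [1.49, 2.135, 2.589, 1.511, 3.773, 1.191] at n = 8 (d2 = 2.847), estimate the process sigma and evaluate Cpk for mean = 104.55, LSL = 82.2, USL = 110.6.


R_bar = (1.49 + 2.135 + 2.589 + 1.511 + 3.773 + 1.191) / 6 = 2.1148333
sigma = R_bar / d2 = 2.1148333 / 2.847 = 0.7428287
Cp = (USL - LSL)/(6*sigma) = (110.6 - 82.2)/(6*0.7428287) = 6.3720
Cpu = (110.6 - 104.55)/(3*0.7428287) = 2.7148
Cpl = (104.55 - 82.2)/(3*0.7428287) = 10.0292
Cpk = min(Cpu, Cpl) = 2.7148

2.7148


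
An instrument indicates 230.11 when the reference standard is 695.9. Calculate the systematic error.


Systematic error = measured - true
= 230.11 - 695.9
= -465.7900

-465.7900


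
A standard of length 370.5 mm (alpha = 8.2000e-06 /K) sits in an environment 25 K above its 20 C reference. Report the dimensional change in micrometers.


dL = L * alpha * dT
= 370.5 * 8.2000e-06 * 25
= 0.0759525 mm
dL_um = 0.0759525 * 1000 = 75.9525 um

75.9525


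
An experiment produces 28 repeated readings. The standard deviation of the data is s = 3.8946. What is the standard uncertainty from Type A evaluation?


u_A = s / sqrt(n)
u_A = 3.8946 / sqrt(28)
u_A = 3.8946 / 5.2915026
u_A = 0.7360

0.7360


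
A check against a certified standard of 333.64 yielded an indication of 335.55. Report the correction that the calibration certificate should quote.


Correction = standard - reading
= 333.64 - 335.55
= -1.9100

-1.9100


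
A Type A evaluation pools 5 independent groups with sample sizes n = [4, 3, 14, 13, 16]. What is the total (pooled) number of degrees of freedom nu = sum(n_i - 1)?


nu = sum_i (n_i - 1)
nu = ((4 - 1) + (3 - 1) + (14 - 1) + (13 - 1) + (16 - 1))
nu = 3 + 2 + 13 + 12 + 15
nu = 45

45


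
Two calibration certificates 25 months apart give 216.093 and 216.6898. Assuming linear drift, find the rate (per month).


rate = (v2 - v1) / months
= (216.6898 - 216.093) / 25
= 0.5968 / 25
= 0.0239

0.0239


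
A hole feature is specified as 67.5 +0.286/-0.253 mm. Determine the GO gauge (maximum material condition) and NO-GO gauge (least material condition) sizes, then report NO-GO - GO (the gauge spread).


GO = nominal - lower_tol (smallest hole = maximum material condition)
GO = 67.5 - 0.253 = 67.247
NO-GO = nominal + upper_tol (largest hole = least material condition)
NO-GO = 67.5 + 0.286 = 67.786
spread = NO-GO - GO = 67.786 - 67.247 = 0.5390

0.5390


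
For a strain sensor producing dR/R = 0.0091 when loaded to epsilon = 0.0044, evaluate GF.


GF = (dR/R) / epsilon
= 0.0091 / 0.0044
= 2.0682

2.0682


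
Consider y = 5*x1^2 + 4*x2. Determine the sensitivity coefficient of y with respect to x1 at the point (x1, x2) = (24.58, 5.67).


y = 5*x1^2 + 4*x2
dy/dx1 = 2*5*x1
Evaluate at x1 = 24.58: c1 = 10 * 24.58
c1 = 245.8000

245.8000


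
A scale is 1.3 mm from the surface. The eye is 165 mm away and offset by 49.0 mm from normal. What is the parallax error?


error = h * offset / d
= 1.3 * 49.0 / 165
= 0.3861

0.3861


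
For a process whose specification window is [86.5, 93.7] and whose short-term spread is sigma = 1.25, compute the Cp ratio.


Cp = (USL - LSL) / (6 * sigma)
= (93.7 - 86.5) / (6 * 1.25)
= 7.2000 / 7.5000
= 0.9600

0.9600


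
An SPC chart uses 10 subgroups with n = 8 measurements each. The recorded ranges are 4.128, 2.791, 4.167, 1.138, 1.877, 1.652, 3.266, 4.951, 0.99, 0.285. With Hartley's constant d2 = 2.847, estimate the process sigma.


R_bar = (4.128 + 2.791 + 4.167 + 1.138 + 1.877 + 1.652 + 3.266 + 4.951 + 0.99 + 0.285) / 10
R_bar = 25.245 / 10 = 2.5245
sigma_hat = R_bar / d2 = 2.5245 / 2.847 = 0.8867

0.8867


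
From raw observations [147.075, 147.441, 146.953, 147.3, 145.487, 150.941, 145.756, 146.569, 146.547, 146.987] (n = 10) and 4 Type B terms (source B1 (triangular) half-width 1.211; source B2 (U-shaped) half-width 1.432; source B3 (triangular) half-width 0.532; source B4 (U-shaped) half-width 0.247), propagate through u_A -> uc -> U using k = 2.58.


mean = (147.075 + 147.441 + 146.953 + 147.3 + 145.487 + 150.941 + 145.756 + 146.569 + 146.547 + 146.987) / 10 = 147.1056
s = sqrt(sum((x - mean)^2)/(n-1)) = 1.488479
u_A = s / sqrt(n) = 1.488479 / sqrt(10) = 0.47069839
u_B1 = 1.211 / sqrt(6) = 0.49438868
u_B2 = 1.432 / sqrt(2) = 1.0125769
u_B3 = 0.532 / sqrt(6) = 0.21718809
u_B4 = 0.247 / sqrt(2) = 0.17465537
uc = sqrt(0.47069839^2 + 0.49438868^2 + 1.0125769^2 + 0.21718809^2 + 0.17465537^2) = 1.252583
U = k * uc = 2.58 * 1.252583
U = 3.2317

3.2317


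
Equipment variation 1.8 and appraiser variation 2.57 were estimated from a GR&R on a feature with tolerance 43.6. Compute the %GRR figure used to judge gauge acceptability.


GRR = sqrt(EV^2 + AV^2) = sqrt(1.8^2 + 2.57^2) = 3.1376584
%GRR = GRR / tol * 100 = 3.1376584 / 43.6 * 100
%GRR = 7.1965

7.1965


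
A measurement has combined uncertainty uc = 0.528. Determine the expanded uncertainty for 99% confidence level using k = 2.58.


U = k * uc
U = 2.58 * 0.528
U = 1.3622

1.3622


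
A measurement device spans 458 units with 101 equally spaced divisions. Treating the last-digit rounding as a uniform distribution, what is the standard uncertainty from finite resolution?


resolution = range / divisions
resolution = 458 / 101 = 4.5346535
u_res = resolution / (2*sqrt(3))
u_res = 4.5346535 / 3.4641016
u_res = 1.3090

1.3090


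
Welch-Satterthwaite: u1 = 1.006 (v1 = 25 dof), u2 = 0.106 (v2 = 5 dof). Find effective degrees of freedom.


uc = sqrt(u1^2 + u2^2) = sqrt(1.006^2 + 0.106^2) = 1.0115691
v_eff = uc^4 / (u1^4/v1 + u2^4/v2)
= 1.0115691^4 / (1.006^4/25 + 0.106^4/5)
= 1.0470857 / 0.040993924
v_eff = 25.5425

25.5425


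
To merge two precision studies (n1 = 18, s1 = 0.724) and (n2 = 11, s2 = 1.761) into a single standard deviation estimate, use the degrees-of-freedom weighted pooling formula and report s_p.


s_p = sqrt(((n1-1)*s1^2 + (n2-1)*s2^2) / (n1+n2-2))
numerator = (18-1)*0.724^2 + (11-1)*1.761^2 = 8.910992 + 31.01121 = 39.922202
denominator = 18 + 11 - 2 = 27
s_p^2 = 39.922202 / 27 = 1.4786001
s_p = sqrt(1.4786001) = 1.2160

1.2160


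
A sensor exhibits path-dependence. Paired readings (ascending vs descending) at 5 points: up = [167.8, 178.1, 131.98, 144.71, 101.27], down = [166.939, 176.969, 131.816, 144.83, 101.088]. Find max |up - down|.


|167.8 - 166.939| = 0.8610
|178.1 - 176.969| = 1.1310
|131.98 - 131.816| = 0.1640
|144.71 - 144.83| = 0.1200
|101.27 - 101.088| = 0.1820
hysteresis = max(diffs) = 1.1310

1.1310


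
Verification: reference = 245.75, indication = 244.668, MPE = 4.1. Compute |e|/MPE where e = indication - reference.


e = indication - reference = 244.668 - 245.75 = -1.0820
|e| = 1.0820
ratio = |e| / MPE = 1.0820 / 4.1
ratio = 0.2639

0.2639


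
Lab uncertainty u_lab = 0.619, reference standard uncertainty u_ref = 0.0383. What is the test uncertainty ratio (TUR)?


TUR = u_lab / u_ref
= 0.619 / 0.0383
= 16.1619

16.1619


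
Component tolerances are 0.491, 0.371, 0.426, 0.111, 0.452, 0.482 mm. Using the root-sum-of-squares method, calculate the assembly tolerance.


RSS = sqrt(0.491^2 + 0.371^2 + 0.426^2 + 0.111^2 + 0.452^2 + 0.482^2)
= sqrt(1.009147)
= 1.0046

1.0046


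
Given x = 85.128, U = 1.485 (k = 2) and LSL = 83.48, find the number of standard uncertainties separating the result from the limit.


u = U / k = 1.485 / 2 = 0.7425
margin = |LSL - x| = |83.48 - 85.128| = 1.648
z = margin / u = 1.648 / 0.7425
z = 2.2195

2.2195


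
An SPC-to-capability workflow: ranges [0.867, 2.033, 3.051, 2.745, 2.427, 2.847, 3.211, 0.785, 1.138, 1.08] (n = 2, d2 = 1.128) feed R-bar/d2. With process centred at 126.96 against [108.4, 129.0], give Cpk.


R_bar = (0.867 + 2.033 + 3.051 + 2.745 + 2.427 + 2.847 + 3.211 + 0.785 + 1.138 + 1.08) / 10 = 2.0184
sigma = R_bar / d2 = 2.0184 / 1.128 = 1.7893617
Cp = (USL - LSL)/(6*sigma) = (129.0 - 108.4)/(6*1.7893617) = 1.9187
Cpu = (129.0 - 126.96)/(3*1.7893617) = 0.3800
Cpl = (126.96 - 108.4)/(3*1.7893617) = 3.4575
Cpk = min(Cpu, Cpl) = 0.3800

0.3800
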